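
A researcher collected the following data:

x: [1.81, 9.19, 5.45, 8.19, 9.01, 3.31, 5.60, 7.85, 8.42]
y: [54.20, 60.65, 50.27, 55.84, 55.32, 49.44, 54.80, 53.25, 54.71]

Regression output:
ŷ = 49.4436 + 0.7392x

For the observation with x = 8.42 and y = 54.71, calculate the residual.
Residual = -0.9577

The residual is the difference between the actual value and the predicted value:

Residual = y - ŷ

Step 1: Calculate predicted value
ŷ = 49.4436 + 0.7392 × 8.42
ŷ = 55.6677

Step 2: Calculate residual
Residual = 54.71 - 55.6677
Residual = -0.9577

The residual is negative, so the observed y = 54.71 sits below the regression line (the line overestimates it by 0.9577).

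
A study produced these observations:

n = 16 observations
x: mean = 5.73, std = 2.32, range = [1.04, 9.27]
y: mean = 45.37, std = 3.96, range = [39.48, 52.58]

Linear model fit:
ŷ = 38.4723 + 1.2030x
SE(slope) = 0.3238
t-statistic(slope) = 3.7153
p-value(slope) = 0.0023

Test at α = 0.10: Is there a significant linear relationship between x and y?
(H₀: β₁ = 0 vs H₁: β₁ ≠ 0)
Reject H₀: p-value = 0.0023 < α = 0.10. The linear relationship is significant at the 10% level.

Hypothesis test for the slope coefficient:

H₀: β₁ = 0 (no linear relationship)
H₁: β₁ ≠ 0 (linear relationship exists)

Test statistic: t = β̂₁ / SE(β̂₁) = 1.2030 / 0.3238 = 3.7153

p = 0.0023: how often a slope estimate this far from 0 (in SE units) would arise by chance if β₁ were truly 0.

Decision rule: reject H₀ if p-value < α.
p-value = 0.0023 < α = 0.10 → reject H₀.

There is sufficient evidence at the 10% significance level to conclude that a linear relationship exists between x and y.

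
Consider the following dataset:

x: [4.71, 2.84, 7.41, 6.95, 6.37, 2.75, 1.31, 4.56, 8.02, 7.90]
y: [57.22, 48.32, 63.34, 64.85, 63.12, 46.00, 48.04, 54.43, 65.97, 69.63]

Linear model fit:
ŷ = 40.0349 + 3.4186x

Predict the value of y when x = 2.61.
ŷ = 48.9574

x = 2.61 lies inside the observed range [1.31, 8.02], so the fitted equation applies directly:

ŷ = 40.0349 + 3.4186 × 2.61
ŷ = 40.0349 + 8.9225
ŷ = 48.9574

This is the fitted mean response at that x — an individual observation would come with a wider prediction interval.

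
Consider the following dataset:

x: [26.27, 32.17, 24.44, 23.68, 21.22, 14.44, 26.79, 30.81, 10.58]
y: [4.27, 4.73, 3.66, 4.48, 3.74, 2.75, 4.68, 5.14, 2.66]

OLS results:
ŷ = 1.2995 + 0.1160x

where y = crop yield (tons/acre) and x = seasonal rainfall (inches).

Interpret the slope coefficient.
On average, crop yield is about 0.1160 tons/acre higher for every extra inch of rainfall.

The slope coefficient β₁ = 0.1160 represents the marginal effect of rainfall on crop yield.

Interpretation:
- Rainfall up by 1 inch → predicted crop yield increases by 0.1160 tons/acre
- The effect is assumed constant over the observed range of x (linearity)

The intercept β₀ = 1.2995 is the predicted crop yield when rainfall = 0; since the smallest observed x is 10.58, this is an extrapolation and mainly anchors the line.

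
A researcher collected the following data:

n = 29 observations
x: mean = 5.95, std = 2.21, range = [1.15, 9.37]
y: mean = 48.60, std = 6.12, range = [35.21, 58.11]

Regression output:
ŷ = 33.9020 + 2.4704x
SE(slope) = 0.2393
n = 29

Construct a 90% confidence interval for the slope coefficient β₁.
The 90% CI for β₁ is (2.0628, 2.8780)

Confidence interval for the slope:

The 90% CI for β₁ is: β̂₁ ± t*(α/2, n-2) × SE(β̂₁)

Step 1: Find critical t-value
- Confidence level = 0.9
- Degrees of freedom = n - 2 = 29 - 2 = 27
- t*(α/2, 27) = 1.7033

Step 2: Calculate margin of error
Margin = 1.7033 × 0.2393 = 0.4076

Step 3: Construct interval
CI = 2.4704 ± 0.4076
CI = (2.0628, 2.8780)

Interpretation: each one-unit increase in x is associated with a change in mean y of between 2.0628 and 2.8780, with 90% confidence.
The interval does not include 0, suggesting a significant linear relationship.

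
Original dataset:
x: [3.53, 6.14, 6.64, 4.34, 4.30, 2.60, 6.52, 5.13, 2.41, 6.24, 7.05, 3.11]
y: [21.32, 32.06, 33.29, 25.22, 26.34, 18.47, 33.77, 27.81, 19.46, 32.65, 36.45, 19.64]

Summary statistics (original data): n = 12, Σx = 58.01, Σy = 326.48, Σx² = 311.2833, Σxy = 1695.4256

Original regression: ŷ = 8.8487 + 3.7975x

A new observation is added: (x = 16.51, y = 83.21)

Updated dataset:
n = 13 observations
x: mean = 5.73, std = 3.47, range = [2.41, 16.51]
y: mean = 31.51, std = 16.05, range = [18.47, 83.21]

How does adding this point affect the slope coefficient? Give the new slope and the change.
New slope β₁ = 4.5998 versus 3.7975 before: a change of +0.8023 (+21.1%).

x = 16.51 lies well outside the original x-range [2.41, 7.05] (x̄ ≈ 4.83), so this observation has high leverage and can move the slope substantially.

Step 1: Update the sums with the new point (n goes from 12 to 13)
Σx  = 58.01 + 16.51 = 74.52
Σy  = 326.48 + 83.21 = 409.69
Σx² = 311.2833 + 16.51² = 311.2833 + 272.5801 = 583.8634
Σxy = 1695.4256 + 16.51×83.21 = 1695.4256 + 1373.7971 = 3069.2227

Step 2: Recompute the slope with b₁ = (nΣxy − ΣxΣy) / (nΣx² − (Σx)²)
Numerator   = 13×3069.2227 − 74.52×409.69 = 39899.8951 − 30530.0988 = 9369.7963
Denominator = 13×583.8634 − 74.52² = 7590.2242 − 5553.2304 = 2036.9938
b₁(new) = 9369.7963 / 2036.9938 = 4.5998

(Same formula on the original sums: (12×1695.4256 − 58.01×326.48) / (12×311.2833 − 58.01²) = 1406.0024 / 370.2395 = 3.7975, matching the given fit.)

Step 3: Change in slope
Δβ₁ = 4.5998 − 3.7975 = +0.8023
Relative change = +0.8023 / 3.7975 × 100% = +21.1%
→ the slope increases when the point is added.

Because the point sits above the extension of the original line at a high-leverage x, it tilts the fit up.
In practice: examine leverage (hᵢ) and Cook's distance rather than deleting it automatically.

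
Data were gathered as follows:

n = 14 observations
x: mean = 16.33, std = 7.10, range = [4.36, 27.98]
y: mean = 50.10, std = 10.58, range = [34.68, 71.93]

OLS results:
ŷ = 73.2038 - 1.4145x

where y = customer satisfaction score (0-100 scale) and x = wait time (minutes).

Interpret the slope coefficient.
For each additional minute of wait time, predicted satisfaction score decreases by approximately 1.4145 points.

β₁ = -1.4145 is the change in predicted satisfaction score (points) per additional minute of wait time.

Interpretation:
- Wait time up by 1 minute → predicted satisfaction score decreases by 1.4145 points
- This is a linear approximation: the same per-unit change is assumed across the whole observed x range

The intercept β₀ = 73.2038 is the predicted satisfaction score when wait time = 0; since the smallest observed x is 4.36, this is an extrapolation and mainly anchors the line.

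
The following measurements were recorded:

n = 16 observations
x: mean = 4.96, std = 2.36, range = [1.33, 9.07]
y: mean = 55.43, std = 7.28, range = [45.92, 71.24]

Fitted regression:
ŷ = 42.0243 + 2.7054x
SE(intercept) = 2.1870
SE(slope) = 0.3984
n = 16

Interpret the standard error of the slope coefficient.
The slope 2.7054 is pinned down to within about ±0.3984 (one SE) by these data — relative uncertainty 14.7%, i.e. precise.

SE(β̂₁) = 0.3984 says: if we drew many samples of n = 16 from the same population and refit each time, the fitted slopes would scatter with a standard deviation of roughly 0.3984 around the true β₁.

Relative precision:
- SE / |β̂₁| = 0.3984 / 2.7054 = 14.7%
- Rule of thumb (under 20%: precise; 20% to under 50%: moderately precise; 50% or more: imprecise) → precise

Rough 95% range (±2 SE): 2.7054 ± 0.7968 → (1.9086, 3.5022).

What drives SE(β̂₁): wider spread of x values → smaller SE; more residual scatter → larger SE.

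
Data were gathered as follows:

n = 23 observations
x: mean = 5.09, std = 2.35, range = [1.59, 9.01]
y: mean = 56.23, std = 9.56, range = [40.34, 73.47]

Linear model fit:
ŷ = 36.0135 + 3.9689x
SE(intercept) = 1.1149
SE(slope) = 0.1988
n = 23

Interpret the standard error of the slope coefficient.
The slope 3.9689 is pinned down to within about ±0.1988 (one SE) by these data — relative uncertainty 5.0%, i.e. precise.

What SE measures:
- The standard error quantifies the sampling variability of the coefficient estimate
- It is the estimated standard deviation of β̂₁ across hypothetical repeated samples of the same size
- Smaller SE → more precise estimate

Relative precision:
- SE / |β̂₁| = 0.1988 / 3.9689 = 5.0%
- Rule of thumb (under 20%: precise; 20% to under 50%: moderately precise; 50% or more: imprecise) → precise

Rough 95% range (±2 SE): 3.9689 ± 0.3976 → (3.5713, 4.3665).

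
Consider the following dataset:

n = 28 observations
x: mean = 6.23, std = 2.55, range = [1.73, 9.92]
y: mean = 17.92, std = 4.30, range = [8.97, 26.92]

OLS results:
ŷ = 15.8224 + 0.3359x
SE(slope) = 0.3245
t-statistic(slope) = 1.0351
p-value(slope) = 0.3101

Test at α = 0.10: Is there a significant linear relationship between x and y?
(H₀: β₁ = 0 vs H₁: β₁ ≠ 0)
Since p-value = 0.3101 ≥ α = 0.10, fail to reject H₀ — the slope is not significantly different from 0.

Hypothesis test for the slope coefficient:

H₀: β₁ = 0 (no linear relationship)
H₁: β₁ ≠ 0 (linear relationship exists)

Test statistic: t = β̂₁ / SE(β̂₁) = 0.3359 / 0.3245 = 1.0351

With df = 26, the two-sided p-value for |t| = 1.0351 is 0.3101.

Decision rule: reject H₀ if p-value < α.
p-value = 0.3101 ≥ α = 0.10 → fail to reject H₀.

Conclusion: the linear association between x and y is not significant at the 10% level.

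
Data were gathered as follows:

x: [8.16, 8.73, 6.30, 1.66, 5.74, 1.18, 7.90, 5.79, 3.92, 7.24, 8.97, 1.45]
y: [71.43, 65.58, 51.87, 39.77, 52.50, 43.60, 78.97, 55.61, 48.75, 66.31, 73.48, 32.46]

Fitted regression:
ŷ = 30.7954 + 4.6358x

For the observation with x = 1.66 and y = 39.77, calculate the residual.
Residual = 1.2792

The residual is the difference between the actual value and the predicted value:

Residual = y - ŷ

Step 1: Calculate predicted value
ŷ = 30.7954 + 4.6358 × 1.66
ŷ = 38.4908

Step 2: Calculate residual
Residual = 39.77 - 38.4908
Residual = 1.2792

The residual is positive, so the observed y = 39.77 sits above the regression line (the line underestimates it by 1.2792).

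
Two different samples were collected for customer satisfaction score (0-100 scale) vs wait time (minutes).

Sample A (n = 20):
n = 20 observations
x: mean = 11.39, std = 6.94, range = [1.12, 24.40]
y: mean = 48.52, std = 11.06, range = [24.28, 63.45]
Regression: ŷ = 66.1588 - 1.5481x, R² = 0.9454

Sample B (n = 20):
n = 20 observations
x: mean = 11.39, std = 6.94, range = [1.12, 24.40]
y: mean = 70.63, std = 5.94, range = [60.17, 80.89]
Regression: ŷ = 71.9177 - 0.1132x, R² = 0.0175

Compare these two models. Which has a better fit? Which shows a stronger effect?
Model A has the better fit (R² = 0.9454 vs 0.0175). Model A shows the stronger effect (|β₁| = 1.5481 vs 0.1132).

Model Comparison:

Fit — compare R²:
- Model A: R² = 0.9454 → 94.54% of variance in satisfaction score explained
- Model B: R² = 0.0175 → 1.75% of variance in satisfaction score explained
- 0.9454 > 0.0175 → Model A has the better fit

Which has the larger per-minute effect? (|β₁|)
- Model A: β₁ = -1.5481 → predicted satisfaction score falls 1.5481 points per additional minute of wait time
- Model B: β₁ = -0.1132 → predicted satisfaction score falls 0.1132 points per additional minute of wait time
- |-1.5481| > |-0.1132| → Model A shows the stronger marginal effect

Note: A steeper slope doesn't make a better model if the scatter around the line is large.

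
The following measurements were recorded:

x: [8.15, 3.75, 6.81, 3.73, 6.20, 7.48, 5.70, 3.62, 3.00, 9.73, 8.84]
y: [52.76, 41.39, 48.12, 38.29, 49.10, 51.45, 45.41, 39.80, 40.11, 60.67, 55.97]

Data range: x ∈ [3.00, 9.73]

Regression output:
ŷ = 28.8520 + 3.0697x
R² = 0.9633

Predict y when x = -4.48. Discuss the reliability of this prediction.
ŷ = 15.0997 (extrapolation — x = -4.48 lies outside [3.00, 9.73], so reliability is low).

Prediction calculation:
ŷ = 28.8520 + 3.0697 × (-4.48)
ŷ = 15.0997

Reliability:
- Data range: x ∈ [3.00, 9.73]
- Prediction point: x = -4.48 is 7.48 units below the observed range → this is EXTRAPOLATION, not interpolation

Why that matters here:
- Real relationships often flatten, saturate, or turn nonlinear at extremes
- The linear relationship may not hold outside the observed range
- There are no observations near this x to validate the fitted line there

The R² = 0.9633 only validates the fit within [3.00, 9.73]; treat ŷ = 15.0997 with caution.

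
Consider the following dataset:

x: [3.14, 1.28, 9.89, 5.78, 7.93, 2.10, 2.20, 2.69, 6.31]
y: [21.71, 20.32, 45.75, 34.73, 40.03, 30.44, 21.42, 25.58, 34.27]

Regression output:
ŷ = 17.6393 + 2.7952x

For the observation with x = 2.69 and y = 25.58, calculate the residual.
Residual = 0.4216

The residual is the difference between the actual value and the predicted value:

Residual = y - ŷ

Step 1: Calculate predicted value
ŷ = 17.6393 + 2.7952 × 2.69
ŷ = 25.1584

Step 2: Calculate residual
Residual = 25.58 - 25.1584
Residual = 0.4216

The residual is positive, so the observed y = 25.58 sits above the regression line (the line underestimates it by 0.4216).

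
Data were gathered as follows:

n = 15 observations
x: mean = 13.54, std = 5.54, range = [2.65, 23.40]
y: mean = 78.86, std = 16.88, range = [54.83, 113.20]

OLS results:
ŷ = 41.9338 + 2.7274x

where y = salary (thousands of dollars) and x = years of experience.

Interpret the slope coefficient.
For each additional year of experience, predicted salary increases by approximately 2.7274 thousand dollars.

β₁ = 2.7274 is the change in predicted salary (thousand dollars) per additional year of experience.

Interpretation:
- Experience up by 1 year → predicted salary increases by 2.7274 thousand dollars
- The effect is assumed constant over the observed range of x (linearity)

(β₀ = 41.9338 is the fitted value at x = 0 and is not part of the slope interpretation.)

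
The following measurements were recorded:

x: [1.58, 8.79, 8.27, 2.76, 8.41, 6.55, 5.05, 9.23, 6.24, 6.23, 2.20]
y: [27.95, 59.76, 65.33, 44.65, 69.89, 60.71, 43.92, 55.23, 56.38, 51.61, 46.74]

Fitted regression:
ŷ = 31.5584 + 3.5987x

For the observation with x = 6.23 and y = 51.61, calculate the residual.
Residual = -2.3683

The residual is the difference between the actual value and the predicted value:

Residual = y - ŷ

Step 1: Calculate predicted value
ŷ = 31.5584 + 3.5987 × 6.23
ŷ = 53.9783

Step 2: Calculate residual
Residual = 51.61 - 53.9783
Residual = -2.3683

Interpretation: the model overestimates the actual value by 2.3683 at this point (negative residual → observation lies below the fitted line).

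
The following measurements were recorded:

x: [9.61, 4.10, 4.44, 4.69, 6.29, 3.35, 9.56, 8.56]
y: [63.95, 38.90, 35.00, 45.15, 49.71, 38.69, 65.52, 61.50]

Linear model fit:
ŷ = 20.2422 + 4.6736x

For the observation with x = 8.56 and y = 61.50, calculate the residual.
Residual = 1.2518

The residual is the difference between the actual value and the predicted value:

Residual = y - ŷ

Step 1: Calculate predicted value
ŷ = 20.2422 + 4.6736 × 8.56
ŷ = 60.2482

Step 2: Calculate residual
Residual = 61.50 - 60.2482
Residual = 1.2518

Sign check: y > ŷ, so the point is above the line and the fit underestimates here.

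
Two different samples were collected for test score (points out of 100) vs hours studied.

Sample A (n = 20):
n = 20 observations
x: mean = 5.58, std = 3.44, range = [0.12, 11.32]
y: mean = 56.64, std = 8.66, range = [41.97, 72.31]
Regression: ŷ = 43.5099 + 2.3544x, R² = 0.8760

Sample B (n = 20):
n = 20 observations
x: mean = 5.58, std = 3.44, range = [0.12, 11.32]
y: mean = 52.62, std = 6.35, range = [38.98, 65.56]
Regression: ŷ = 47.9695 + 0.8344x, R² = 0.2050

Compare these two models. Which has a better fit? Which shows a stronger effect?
Model A has the better fit (R² = 0.8760 vs 0.2050). Model A shows the stronger effect (|β₁| = 2.3544 vs 0.8344).

Model Comparison:

Which explains more variance? (R²)
- Model A: R² = 0.8760 → 87.60% of variance in test score explained
- Model B: R² = 0.2050 → 20.50% of variance in test score explained
- 0.8760 > 0.2050 → Model A has the better fit

Which has the larger per-hour effect? (|β₁|)
- Model A: β₁ = 2.3544 → predicted test score rises 2.3544 points per additional hour of study time
- Model B: β₁ = 0.8344 → predicted test score rises 0.8344 points per additional hour of study time
- |2.3544| > |0.8344| → Model A shows the stronger marginal effect

Note: A steeper slope doesn't make a better model if the scatter around the line is large.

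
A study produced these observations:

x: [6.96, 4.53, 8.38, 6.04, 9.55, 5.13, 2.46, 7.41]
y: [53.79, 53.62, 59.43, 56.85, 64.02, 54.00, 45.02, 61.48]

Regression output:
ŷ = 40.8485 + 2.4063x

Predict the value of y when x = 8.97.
ŷ = 62.4330

To predict y for x = 8.97, substitute into the regression equation:

ŷ = 40.8485 + 2.4063 × 8.97
ŷ = 40.8485 + 21.5845
ŷ = 62.4330

This is the fitted mean response at that x — an individual observation would come with a wider prediction interval.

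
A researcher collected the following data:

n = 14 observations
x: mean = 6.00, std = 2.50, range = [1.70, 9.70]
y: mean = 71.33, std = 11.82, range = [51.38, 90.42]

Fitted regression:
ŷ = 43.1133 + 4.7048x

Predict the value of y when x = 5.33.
ŷ = 68.1899

Plug x = 5.33 into the fitted line:

ŷ = 43.1133 + 4.7048 × 5.33
ŷ = 43.1133 + 25.0766
ŷ = 68.1899

This is a point prediction; actual observations scatter around it by roughly the residual standard deviation.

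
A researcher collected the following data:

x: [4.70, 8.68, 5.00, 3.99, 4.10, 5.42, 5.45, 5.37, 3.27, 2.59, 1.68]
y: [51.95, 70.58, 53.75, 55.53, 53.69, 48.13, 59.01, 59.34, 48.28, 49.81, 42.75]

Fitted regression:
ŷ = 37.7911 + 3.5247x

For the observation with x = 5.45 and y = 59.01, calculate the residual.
Residual = 2.0093

The residual is the difference between the actual value and the predicted value:

Residual = y - ŷ

Step 1: Calculate predicted value
ŷ = 37.7911 + 3.5247 × 5.45
ŷ = 57.0007

Step 2: Calculate residual
Residual = 59.01 - 57.0007
Residual = 2.0093

Sign check: y > ŷ, so the point is above the line and the fit underestimates here.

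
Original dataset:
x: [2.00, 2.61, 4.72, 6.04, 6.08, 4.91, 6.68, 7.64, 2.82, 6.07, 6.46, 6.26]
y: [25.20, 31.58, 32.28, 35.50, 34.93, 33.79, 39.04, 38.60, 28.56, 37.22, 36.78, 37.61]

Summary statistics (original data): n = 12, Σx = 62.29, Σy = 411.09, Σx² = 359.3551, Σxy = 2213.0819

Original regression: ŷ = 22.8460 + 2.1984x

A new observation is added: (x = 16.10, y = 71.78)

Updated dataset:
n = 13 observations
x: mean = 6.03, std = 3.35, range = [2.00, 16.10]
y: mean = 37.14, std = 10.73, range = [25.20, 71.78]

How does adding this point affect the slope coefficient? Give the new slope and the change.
New slope β₁ = 3.1331 versus 2.1984 before: a change of +0.9347 (+42.5%).

The new point has HIGH LEVERAGE: x = 16.10 is far from the original mean x̄ = 62.29/12 ≈ 5.19 (original range [2.00, 7.64]).

Step 1: Update the sums with the new point (n goes from 12 to 13)
Σx  = 62.29 + 16.10 = 78.39
Σy  = 411.09 + 71.78 = 482.87
Σx² = 359.3551 + 16.10² = 359.3551 + 259.2100 = 618.5651
Σxy = 2213.0819 + 16.10×71.78 = 2213.0819 + 1155.6580 = 3368.7399

Step 2: Recompute the slope with b₁ = (nΣxy − ΣxΣy) / (nΣx² − (Σx)²)
Numerator   = 13×3368.7399 − 78.39×482.87 = 43793.6187 − 37852.1793 = 5941.4394
Denominator = 13×618.5651 − 78.39² = 8041.3463 − 6144.9921 = 1896.3542
b₁(new) = 5941.4394 / 1896.3542 = 3.1331

(Same formula on the original sums: (12×2213.0819 − 62.29×411.09) / (12×359.3551 − 62.29²) = 950.1867 / 432.2171 = 2.1984, matching the given fit.)

Step 3: Change in slope
Δβ₁ = 3.1331 − 2.1984 = +0.9347
Relative change = +0.9347 / 2.1984 × 100% = +42.5%
→ the slope increases when the point is added.

Because the point sits above the extension of the original line at a high-leverage x, it tilts the fit up.
In practice: examine leverage (hᵢ) and Cook's distance rather than deleting it automatically.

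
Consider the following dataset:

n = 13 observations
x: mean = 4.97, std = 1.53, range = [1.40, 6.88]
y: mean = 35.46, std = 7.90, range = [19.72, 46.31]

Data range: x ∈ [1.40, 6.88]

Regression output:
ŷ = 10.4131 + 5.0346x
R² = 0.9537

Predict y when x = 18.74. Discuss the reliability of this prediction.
ŷ = 104.7615, but this is extrapolation (above the data range [1.40, 6.88]) and may be unreliable.

Prediction calculation:
ŷ = 10.4131 + 5.0346 × 18.74
ŷ = 104.7615

Reliability:
- Data range: x ∈ [1.40, 6.88]
- Prediction point: x = 18.74 is 11.86 units above the observed range → this is EXTRAPOLATION, not interpolation

Why that matters here:
- R² describes fit only over the sampled x values; it says nothing about behaviour beyond them
- There are no observations near this x to validate the fitted line there

A defensible statement: 'if the linear trend continued to x = 18.74, y would be about 104.7615' — the premise is untested.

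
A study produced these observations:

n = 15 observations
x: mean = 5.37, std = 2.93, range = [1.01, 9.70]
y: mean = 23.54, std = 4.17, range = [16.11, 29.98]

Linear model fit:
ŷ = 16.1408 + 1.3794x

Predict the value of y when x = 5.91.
ŷ = 24.2931

Plug x = 5.91 into the fitted line:

ŷ = 16.1408 + 1.3794 × 5.91
ŷ = 16.1408 + 8.1523
ŷ = 24.2931

This is the fitted mean response at that x — an individual observation would come with a wider prediction interval.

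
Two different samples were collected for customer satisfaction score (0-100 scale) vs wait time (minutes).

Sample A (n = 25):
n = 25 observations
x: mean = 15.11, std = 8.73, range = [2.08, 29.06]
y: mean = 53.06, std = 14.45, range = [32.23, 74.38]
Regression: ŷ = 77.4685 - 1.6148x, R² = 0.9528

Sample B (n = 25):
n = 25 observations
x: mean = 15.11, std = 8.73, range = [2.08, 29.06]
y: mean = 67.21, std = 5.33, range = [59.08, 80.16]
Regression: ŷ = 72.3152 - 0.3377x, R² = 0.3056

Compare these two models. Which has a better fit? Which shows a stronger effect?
Model A has the better fit (R² = 0.9528 vs 0.3056). Model A shows the stronger effect (|β₁| = 1.6148 vs 0.3377).

Model Comparison:

Goodness of fit (R²):
- Model A: R² = 0.9528 → 95.28% of variance in satisfaction score explained
- Model B: R² = 0.3056 → 30.56% of variance in satisfaction score explained
- 0.9528 > 0.3056 → Model A has the better fit

Effect size (slope magnitude):
- Model A: β₁ = -1.6148 → predicted satisfaction score falls 1.6148 points per additional minute of wait time
- Model B: β₁ = -0.3377 → predicted satisfaction score falls 0.3377 points per additional minute of wait time
- |-1.6148| > |-0.3377| → Model A shows the stronger marginal effect

Notes:
- A steeper slope doesn't make a better model if the scatter around the line is large.
- The two samples could reflect different populations, time periods, or measurement quality.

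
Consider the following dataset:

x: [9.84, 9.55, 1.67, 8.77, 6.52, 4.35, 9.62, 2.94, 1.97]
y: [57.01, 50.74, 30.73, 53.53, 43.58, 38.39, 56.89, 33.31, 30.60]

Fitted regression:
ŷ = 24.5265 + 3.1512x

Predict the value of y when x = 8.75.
ŷ = 52.0995

To predict y for x = 8.75, substitute into the regression equation:

ŷ = 24.5265 + 3.1512 × 8.75
ŷ = 24.5265 + 27.5730
ŷ = 52.0995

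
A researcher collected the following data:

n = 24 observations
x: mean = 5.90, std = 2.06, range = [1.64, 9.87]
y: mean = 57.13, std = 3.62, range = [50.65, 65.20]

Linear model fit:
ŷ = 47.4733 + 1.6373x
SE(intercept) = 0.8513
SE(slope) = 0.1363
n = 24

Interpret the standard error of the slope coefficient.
SE(slope) = 0.1363 measures the uncertainty in the estimated slope. The coefficient is estimated precisely (SE/|β̂₁| = 8.3%).

SE(β̂₁) = 0.1363 says: if we drew many samples of n = 24 from the same population and refit each time, the fitted slopes would scatter with a standard deviation of roughly 0.1363 around the true β₁.

Relative precision:
- SE / |β̂₁| = 0.1363 / 1.6373 = 8.3%
- Rule of thumb (under 20%: precise; 20% to under 50%: moderately precise; 50% or more: imprecise) → precise

Link to the t-test: t = β̂₁ / SE(β̂₁) = 1.6373 / 0.1363 = 12.0125, the statistic for H₀: β₁ = 0.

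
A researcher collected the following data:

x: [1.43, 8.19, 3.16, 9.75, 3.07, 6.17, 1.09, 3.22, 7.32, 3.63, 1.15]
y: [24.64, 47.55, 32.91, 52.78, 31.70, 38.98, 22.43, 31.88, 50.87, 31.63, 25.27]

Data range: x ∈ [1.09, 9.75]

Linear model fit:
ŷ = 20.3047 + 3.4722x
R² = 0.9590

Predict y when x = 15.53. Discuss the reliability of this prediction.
ŷ = 74.2280 (extrapolation — x = 15.53 lies outside [1.09, 9.75], so reliability is low).

Prediction calculation:
ŷ = 20.3047 + 3.4722 × 15.53
ŷ = 74.2280

Reliability:
- Data range: x ∈ [1.09, 9.75]
- Prediction point: x = 15.53 is 5.78 units above the observed range → this is EXTRAPOLATION, not interpolation

Why that matters here:
- R² describes fit only over the sampled x values; it says nothing about behaviour beyond them
- The standard error of prediction grows with (x − x̄)², and x = 15.53 is far from x̄ = 4.38

A defensible statement: 'if the linear trend continued to x = 15.53, y would be about 74.2280' — the premise is untested.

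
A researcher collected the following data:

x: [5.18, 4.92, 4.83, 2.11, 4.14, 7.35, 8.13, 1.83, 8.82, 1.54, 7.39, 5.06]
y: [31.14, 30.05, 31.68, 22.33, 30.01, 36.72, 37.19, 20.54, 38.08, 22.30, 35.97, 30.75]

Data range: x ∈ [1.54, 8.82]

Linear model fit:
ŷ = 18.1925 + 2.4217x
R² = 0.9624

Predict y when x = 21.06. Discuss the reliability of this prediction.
ŷ = 69.1935, but this is extrapolation (above the data range [1.54, 8.82]) and may be unreliable.

Prediction calculation:
ŷ = 18.1925 + 2.4217 × 21.06
ŷ = 69.1935

Reliability:
- Data range: x ∈ [1.54, 8.82]
- Prediction point: x = 21.06 is 12.24 units above the observed range → this is EXTRAPOLATION, not interpolation

Why that matters here:
- The linear relationship may not hold outside the observed range
- The standard error of prediction grows with (x − x̄)², and x = 21.06 is far from x̄ = 5.11
- Real relationships often flatten, saturate, or turn nonlinear at extremes

A defensible statement: 'if the linear trend continued to x = 21.06, y would be about 69.1935' — the premise is untested.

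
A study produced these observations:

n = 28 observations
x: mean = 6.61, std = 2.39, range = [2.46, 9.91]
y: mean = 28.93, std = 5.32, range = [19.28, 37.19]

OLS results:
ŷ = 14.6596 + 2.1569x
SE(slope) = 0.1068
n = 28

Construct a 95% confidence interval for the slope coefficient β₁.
The 95% CI for β₁ is (1.9374, 2.3764)

Confidence interval for the slope:

The 95% CI for β₁ is: β̂₁ ± t*(α/2, n-2) × SE(β̂₁)

Step 1: Find critical t-value
- Confidence level = 0.95
- Degrees of freedom = n - 2 = 28 - 2 = 26
- t*(α/2, 26) = 2.0555

Step 2: Calculate margin of error
Margin = 2.0555 × 0.1068 = 0.2195

Step 3: Construct interval
CI = 2.1569 ± 0.2195
CI = (1.9374, 2.3764)

Interpretation: each one-unit increase in x is associated with a change in mean y of between 1.9374 and 2.3764, with 95% confidence.
Since 0 is outside the interval, a two-sided test at α = 0.05 would reject H₀: β₁ = 0.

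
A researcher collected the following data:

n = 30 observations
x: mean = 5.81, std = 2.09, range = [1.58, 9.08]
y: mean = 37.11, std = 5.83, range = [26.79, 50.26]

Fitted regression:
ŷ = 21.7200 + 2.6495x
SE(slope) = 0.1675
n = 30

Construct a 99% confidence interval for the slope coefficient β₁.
The 99% CI for β₁ is (2.1866, 3.1124)

Confidence interval for the slope:

The 99% CI for β₁ is: β̂₁ ± t*(α/2, n-2) × SE(β̂₁)

Step 1: Find critical t-value
- Confidence level = 0.99
- Degrees of freedom = n - 2 = 30 - 2 = 28
- t*(α/2, 28) = 2.7633

Step 2: Calculate margin of error
Margin = 2.7633 × 0.1675 = 0.4629

Step 3: Construct interval
CI = 2.6495 ± 0.4629
CI = (2.1866, 3.1124)

Interpretation: each one-unit increase in x is associated with a change in mean y of between 2.1866 and 3.1124, with 99% confidence.
Both endpoints are positive, so the data support a genuinely positive slope at this confidence level.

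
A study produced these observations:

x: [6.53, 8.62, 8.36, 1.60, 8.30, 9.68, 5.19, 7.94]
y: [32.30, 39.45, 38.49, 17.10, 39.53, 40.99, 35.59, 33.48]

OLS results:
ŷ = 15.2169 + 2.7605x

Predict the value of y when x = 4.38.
ŷ = 27.3079

Plug x = 4.38 into the fitted line:

ŷ = 15.2169 + 2.7605 × 4.38
ŷ = 15.2169 + 12.0910
ŷ = 27.3079

This is the fitted mean response at that x — an individual observation would come with a wider prediction interval.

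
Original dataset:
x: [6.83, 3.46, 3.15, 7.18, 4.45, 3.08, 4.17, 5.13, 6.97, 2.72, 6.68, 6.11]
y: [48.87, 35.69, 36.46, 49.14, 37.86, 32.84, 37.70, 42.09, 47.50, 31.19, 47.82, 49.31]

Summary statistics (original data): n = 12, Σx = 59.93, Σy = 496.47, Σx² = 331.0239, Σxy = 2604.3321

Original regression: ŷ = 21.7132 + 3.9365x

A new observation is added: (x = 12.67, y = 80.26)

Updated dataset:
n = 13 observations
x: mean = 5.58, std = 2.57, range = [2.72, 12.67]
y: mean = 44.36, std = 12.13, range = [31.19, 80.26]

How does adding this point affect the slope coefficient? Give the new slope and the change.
Adding the point moves β₁ from 3.9365 to 4.6500, i.e. it increases by 0.7135 (+18.1%).

x = 12.67 lies well outside the original x-range [2.72, 7.18] (x̄ ≈ 4.99), so this observation has high leverage and can move the slope substantially.

Step 1: Update the sums with the new point (n goes from 12 to 13)
Σx  = 59.93 + 12.67 = 72.60
Σy  = 496.47 + 80.26 = 576.73
Σx² = 331.0239 + 12.67² = 331.0239 + 160.5289 = 491.5528
Σxy = 2604.3321 + 12.67×80.26 = 2604.3321 + 1016.8942 = 3621.2263

Step 2: Recompute the slope with b₁ = (nΣxy − ΣxΣy) / (nΣx² − (Σx)²)
Numerator   = 13×3621.2263 − 72.60×576.73 = 47075.9419 − 41870.5980 = 5205.3439
Denominator = 13×491.5528 − 72.60² = 6390.1864 − 5270.7600 = 1119.4264
b₁(new) = 5205.3439 / 1119.4264 = 4.6500

(Same formula on the original sums: (12×2604.3321 − 59.93×496.47) / (12×331.0239 − 59.93²) = 1498.5381 / 380.6819 = 3.9365, matching the given fit.)

Step 3: Change in slope
Δβ₁ = 4.6500 − 3.9365 = +0.7135
Relative change = +0.7135 / 3.9365 × 100% = +18.1%
→ the slope increases when the point is added.

A high-leverage point only changes the slope if it is off the original line; here y = 80.26 is above the original trend, so the slope increases.
In practice: examine leverage (hᵢ) and Cook's distance rather than deleting it automatically; investigate whether it comes from the same population as the rest of the sample.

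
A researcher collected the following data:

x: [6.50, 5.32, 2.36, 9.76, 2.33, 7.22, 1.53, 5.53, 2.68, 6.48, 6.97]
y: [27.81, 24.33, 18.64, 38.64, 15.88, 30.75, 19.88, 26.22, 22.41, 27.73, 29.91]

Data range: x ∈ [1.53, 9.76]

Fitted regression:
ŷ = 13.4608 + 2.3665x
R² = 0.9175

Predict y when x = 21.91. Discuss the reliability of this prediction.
ŷ = 65.3108 (extrapolation — x = 21.91 lies outside [1.53, 9.76], so reliability is low).

Prediction calculation:
ŷ = 13.4608 + 2.3665 × 21.91
ŷ = 65.3108

Reliability:
- Data range: x ∈ [1.53, 9.76]
- Prediction point: x = 21.91 is 12.15 units above the observed range → this is EXTRAPOLATION, not interpolation

Why that matters here:
- The linear relationship may not hold outside the observed range
- The standard error of prediction grows with (x − x̄)², and x = 21.91 is far from x̄ = 5.15
- Real relationships often flatten, saturate, or turn nonlinear at extremes

The R² = 0.9175 only validates the fit within [1.53, 9.76]; treat ŷ = 65.3108 with caution.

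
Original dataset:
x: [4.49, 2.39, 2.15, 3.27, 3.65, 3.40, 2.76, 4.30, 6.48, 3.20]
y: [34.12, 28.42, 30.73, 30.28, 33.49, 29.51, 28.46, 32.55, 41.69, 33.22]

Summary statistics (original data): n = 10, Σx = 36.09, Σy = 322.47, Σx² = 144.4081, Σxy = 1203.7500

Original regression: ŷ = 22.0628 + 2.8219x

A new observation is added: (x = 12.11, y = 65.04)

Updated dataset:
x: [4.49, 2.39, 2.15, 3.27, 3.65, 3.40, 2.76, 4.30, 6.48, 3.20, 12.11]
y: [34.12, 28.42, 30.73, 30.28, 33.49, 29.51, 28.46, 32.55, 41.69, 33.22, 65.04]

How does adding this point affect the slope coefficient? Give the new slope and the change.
The slope changes from 2.8219 to 3.6739 (change of +0.8520, or +30.2%).

The new point has HIGH LEVERAGE: x = 12.11 is far from the original mean x̄ = 36.09/10 ≈ 3.61 (original range [2.15, 6.48]).

Step 1: Update the sums with the new point (n goes from 10 to 11)
Σx  = 36.09 + 12.11 = 48.20
Σy  = 322.47 + 65.04 = 387.51
Σx² = 144.4081 + 12.11² = 144.4081 + 146.6521 = 291.0602
Σxy = 1203.7500 + 12.11×65.04 = 1203.7500 + 787.6344 = 1991.3844

Step 2: Recompute the slope with b₁ = (nΣxy − ΣxΣy) / (nΣx² − (Σx)²)
Numerator   = 11×1991.3844 − 48.20×387.51 = 21905.2284 − 18677.9820 = 3227.2464
Denominator = 11×291.0602 − 48.20² = 3201.6622 − 2323.2400 = 878.4222
b₁(new) = 3227.2464 / 878.4222 = 3.6739

(Same formula on the original sums: (10×1203.7500 − 36.09×322.47) / (10×144.4081 − 36.09²) = 399.5577 / 141.5929 = 2.8219, matching the given fit.)

Step 3: Change in slope
Δβ₁ = 3.6739 − 2.8219 = +0.8520
Relative change = +0.8520 / 2.8219 × 100% = +30.2%
→ the slope increases when the point is added.

A high-leverage point only changes the slope if it is off the original line; here y = 65.04 is above the original trend, so the slope increases.
In practice: investigate whether it comes from the same population as the rest of the sample; refit with and without it and report both if conclusions differ.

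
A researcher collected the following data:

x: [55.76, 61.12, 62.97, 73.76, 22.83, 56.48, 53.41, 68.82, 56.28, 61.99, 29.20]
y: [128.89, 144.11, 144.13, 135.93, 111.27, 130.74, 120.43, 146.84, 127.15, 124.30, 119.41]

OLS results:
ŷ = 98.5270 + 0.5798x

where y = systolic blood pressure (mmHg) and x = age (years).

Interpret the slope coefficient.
On average, blood pressure is about 0.5798 mmHg higher for every extra year of age.

The slope β₁ = 0.5798 gives the rate at which the fitted blood pressure changes with age.

Interpretation:
- Age up by 1 year → predicted blood pressure increases by 0.5798 mmHg
- This is a linear approximation: the same per-unit change is assumed across the whole observed x range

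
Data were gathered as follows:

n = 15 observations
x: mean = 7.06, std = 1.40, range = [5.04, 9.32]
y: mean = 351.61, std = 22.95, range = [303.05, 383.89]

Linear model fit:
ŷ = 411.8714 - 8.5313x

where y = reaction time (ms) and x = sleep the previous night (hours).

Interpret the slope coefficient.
For each additional hour of sleep, predicted reaction time decreases by approximately 8.5313 ms.

The slope coefficient β₁ = -8.5313 represents the marginal effect of sleep on reaction time.

Interpretation:
- Sleep up by 1 hour → predicted reaction time decreases by 8.5313 ms
- The effect is assumed constant over the observed range of x (linearity)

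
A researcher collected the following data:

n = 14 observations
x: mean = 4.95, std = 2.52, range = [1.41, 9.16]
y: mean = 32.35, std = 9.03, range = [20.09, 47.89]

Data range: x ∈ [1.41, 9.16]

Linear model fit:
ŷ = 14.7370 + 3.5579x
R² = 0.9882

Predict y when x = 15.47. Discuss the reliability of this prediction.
ŷ = 69.7777, but this is extrapolation (above the data range [1.41, 9.16]) and may be unreliable.

Prediction calculation:
ŷ = 14.7370 + 3.5579 × 15.47
ŷ = 69.7777

Reliability:
- Data range: x ∈ [1.41, 9.16]
- Prediction point: x = 15.47 is 6.31 units above the observed range → this is EXTRAPOLATION, not interpolation

Why that matters here:
- There are no observations near this x to validate the fitted line there
- R² describes fit only over the sampled x values; it says nothing about behaviour beyond them
- The linear relationship may not hold outside the observed range

Report the number if required, but flag clearly that it is an extrapolation.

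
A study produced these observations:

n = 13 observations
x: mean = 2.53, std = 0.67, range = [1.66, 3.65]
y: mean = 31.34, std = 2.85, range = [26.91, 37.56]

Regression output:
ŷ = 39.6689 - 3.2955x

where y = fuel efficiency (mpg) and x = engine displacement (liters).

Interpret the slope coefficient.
On average, fuel efficiency is about 3.2955 mpg lower for every extra liter of engine displacement.

The slope β₁ = -3.2955 gives the rate at which the fitted fuel efficiency changes with engine displacement.

Interpretation:
- Engine displacement up by 1 liter → predicted fuel efficiency decreases by 3.2955 mpg
- The effect is assumed constant over the observed range of x (linearity)
- The slope describes association in these data, not necessarily a causal effect

(β₀ = 39.6689 is the fitted value at x = 0 and is not part of the slope interpretation.)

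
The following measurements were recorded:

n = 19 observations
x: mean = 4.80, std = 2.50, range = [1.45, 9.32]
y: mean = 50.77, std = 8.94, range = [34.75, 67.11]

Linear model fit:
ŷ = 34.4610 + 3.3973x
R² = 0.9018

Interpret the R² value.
R² = 0.9018 means 90.18% of the variation in y is explained by the linear relationship with x. This indicates a strong fit.

The coefficient of determination R² is the fraction of the total variation in y that the fitted line accounts for.

Here R² = 0.9018:
- Explained: 90.18% of the variation in y
- Unexplained (residual): 100% − 90.18% = 9.82%
- Rule of thumb (below 0.3 weak; 0.3 to below 0.7 moderate; 0.7 and above strong) → strong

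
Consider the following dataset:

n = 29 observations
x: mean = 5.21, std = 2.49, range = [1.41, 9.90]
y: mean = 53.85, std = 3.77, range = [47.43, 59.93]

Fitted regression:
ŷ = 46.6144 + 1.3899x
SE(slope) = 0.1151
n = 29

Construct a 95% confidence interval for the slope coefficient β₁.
The 95% CI for β₁ is (1.1537, 1.6261)

Confidence interval for the slope:

The 95% CI for β₁ is: β̂₁ ± t*(α/2, n-2) × SE(β̂₁)

Step 1: Find critical t-value
- Confidence level = 0.95
- Degrees of freedom = n - 2 = 29 - 2 = 27
- t*(α/2, 27) = 2.0518

Step 2: Calculate margin of error
Margin = 2.0518 × 0.1151 = 0.2362

Step 3: Construct interval
CI = 1.3899 ± 0.2362
CI = (1.1537, 1.6261)

Interpretation: intervals built this way capture the true β₁ in 95% of repeated samples; here the plausible range for the per-unit effect of x on y is 1.1537 to 1.6261.
Both endpoints are positive, so the data support a genuinely positive slope at this confidence level.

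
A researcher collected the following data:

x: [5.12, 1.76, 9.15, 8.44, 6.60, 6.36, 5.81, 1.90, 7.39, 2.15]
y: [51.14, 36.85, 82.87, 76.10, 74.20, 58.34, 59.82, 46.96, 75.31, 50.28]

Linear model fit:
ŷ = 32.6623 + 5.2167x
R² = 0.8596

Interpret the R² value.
About 85.96% of the variability in y is accounted for by the regression on x (R² = 0.8596) — a strong linear fit.

R² (coefficient of determination) measures the proportion of variance in y explained by the regression model.

Here R² = 0.8596:
- Explained: 85.96% of the variation in y
- Unexplained (residual): 100% − 85.96% = 14.04%
- Rule of thumb (below 0.3 weak; 0.3 to below 0.7 moderate; 0.7 and above strong) → strong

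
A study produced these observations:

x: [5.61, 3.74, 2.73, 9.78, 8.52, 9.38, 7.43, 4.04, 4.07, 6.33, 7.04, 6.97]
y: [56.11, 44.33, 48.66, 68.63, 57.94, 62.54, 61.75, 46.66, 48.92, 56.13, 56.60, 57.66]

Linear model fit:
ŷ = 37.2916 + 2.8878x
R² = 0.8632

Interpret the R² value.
The model explains 86.32% of the variance in y (R² = 0.8632), leaving 13.68% unexplained; the fit is strong.

R² = 1 − SS_res/SS_tot compares the residual scatter to the total scatter of y about its mean.

Here R² = 0.8632:
- Explained: 86.32% of the variation in y
- Unexplained (residual): 100% − 86.32% = 13.68%
- Rule of thumb (below 0.3 weak; 0.3 to below 0.7 moderate; 0.7 and above strong) → strong

Note: R² says nothing about causation, and a high R² does not by itself mean the linear form is appropriate — check the residuals.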